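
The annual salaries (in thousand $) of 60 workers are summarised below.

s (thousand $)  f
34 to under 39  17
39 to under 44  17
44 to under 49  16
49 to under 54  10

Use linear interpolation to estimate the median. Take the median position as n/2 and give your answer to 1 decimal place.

Cumulative frequencies: 17, 34, 50, 60
n = 60; position = n/2 = 30.
This falls in the class 39 to under 44: L = 39, F = 17, f = 17, h = 5.
Median ≈ 39 + ((30 − 17) / 17) × 5 = 42.8235

42.8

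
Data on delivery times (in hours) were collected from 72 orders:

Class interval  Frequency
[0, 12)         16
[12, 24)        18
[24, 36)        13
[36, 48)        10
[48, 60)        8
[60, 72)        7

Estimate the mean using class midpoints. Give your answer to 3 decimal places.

Midpoints: 6, 18, 30, 42, 54, 66
Σfm = 16×6 + 18×18 + 13×30 + 10×42 + 8×54 + 7×66 = 2124
n = Σf = 72
Mean = 2124 / 72 = 29.5000

29.500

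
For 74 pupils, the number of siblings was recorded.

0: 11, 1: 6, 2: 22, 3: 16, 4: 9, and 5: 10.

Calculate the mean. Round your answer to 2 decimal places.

2.49

Values: 0, 1, 2, 3, 4, 5
Σfx = 11×0 + 6×1 + 22×2 + 16×3 + 9×4 + 10×5 = 184
n = Σf = 74
Mean = 184 / 74 = 2.4865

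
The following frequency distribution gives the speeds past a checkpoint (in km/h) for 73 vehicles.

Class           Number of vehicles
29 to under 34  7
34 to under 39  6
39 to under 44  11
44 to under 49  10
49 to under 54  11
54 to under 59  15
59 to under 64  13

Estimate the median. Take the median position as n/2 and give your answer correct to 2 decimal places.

50.14

Cumulative frequencies: 7, 13, 24, 34, 45, 60, 73
n = 73; position = n/2 = 36.5.
This falls in the class 49 to under 54: L = 49, F = 34, f = 11, h = 5.
Median ≈ 49 + ((36.5 − 34) / 11) × 5 = 50.1364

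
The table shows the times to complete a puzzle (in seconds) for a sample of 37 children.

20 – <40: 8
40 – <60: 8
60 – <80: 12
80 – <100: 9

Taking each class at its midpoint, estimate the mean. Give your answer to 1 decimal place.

61.9

Midpoints: 30, 50, 70, 90
Σfm = 8×30 + 8×50 + 12×70 + 9×90 = 2290
n = Σf = 37
Mean = 2290 / 37 = 61.8919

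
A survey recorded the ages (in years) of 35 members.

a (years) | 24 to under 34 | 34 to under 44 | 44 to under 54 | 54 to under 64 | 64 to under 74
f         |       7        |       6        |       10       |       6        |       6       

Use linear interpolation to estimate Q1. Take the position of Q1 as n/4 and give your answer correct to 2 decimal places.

Cumulative frequencies: 7, 13, 23, 29, 35
n = 35; position = n/4 = 8.75.
This falls in the class 34 to under 44: L = 34, F = 7, f = 6, h = 10.
Lower quartile ≈ 34 + ((8.75 − 7) / 6) × 10 = 36.9167

36.92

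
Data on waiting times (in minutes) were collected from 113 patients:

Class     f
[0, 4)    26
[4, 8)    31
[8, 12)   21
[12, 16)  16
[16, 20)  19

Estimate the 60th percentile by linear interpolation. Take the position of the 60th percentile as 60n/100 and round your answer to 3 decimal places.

10.057

Cumulative frequencies: 26, 57, 78, 94, 113
n = 113; position = 60n/100 = 67.8.
This falls in the class [8, 12): L = 8, F = 57, f = 21, h = 4.
60th percentile ≈ 8 + ((67.8 − 57) / 21) × 4 = 10.0571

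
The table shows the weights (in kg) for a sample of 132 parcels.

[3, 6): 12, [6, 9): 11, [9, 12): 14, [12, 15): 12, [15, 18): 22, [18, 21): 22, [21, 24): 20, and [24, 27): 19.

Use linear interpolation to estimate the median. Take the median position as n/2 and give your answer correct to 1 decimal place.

17.3

Cumulative frequencies: 12, 23, 37, 49, 71, 93, 113, 132
n = 132; position = n/2 = 66.
This falls in the class [15, 18): L = 15, F = 49, f = 22, h = 3.
Median ≈ 15 + ((66 − 49) / 22) × 3 = 17.3182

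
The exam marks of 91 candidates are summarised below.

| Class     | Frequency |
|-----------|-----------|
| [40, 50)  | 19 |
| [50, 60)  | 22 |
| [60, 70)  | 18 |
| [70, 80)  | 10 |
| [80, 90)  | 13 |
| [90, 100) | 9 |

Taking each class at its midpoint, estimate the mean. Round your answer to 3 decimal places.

65.330

Midpoints: 45, 55, 65, 75, 85, 95
Σfm = 19×45 + 22×55 + 18×65 + 10×75 + 13×85 + 9×95 = 5945
n = Σf = 91
Mean = 5945 / 91 = 65.3297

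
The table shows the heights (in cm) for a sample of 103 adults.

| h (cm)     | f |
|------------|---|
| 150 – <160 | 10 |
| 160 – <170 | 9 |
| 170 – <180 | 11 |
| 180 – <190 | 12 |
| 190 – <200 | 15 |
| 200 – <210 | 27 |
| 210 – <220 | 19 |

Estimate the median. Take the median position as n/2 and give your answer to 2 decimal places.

Cumulative frequencies: 10, 19, 30, 42, 57, 84, 103
n = 103; position = n/2 = 51.5.
This falls in the class 190 – <200: L = 190, F = 42, f = 15, h = 10.
Median ≈ 190 + ((51.5 − 42) / 15) × 10 = 196.3333

196.33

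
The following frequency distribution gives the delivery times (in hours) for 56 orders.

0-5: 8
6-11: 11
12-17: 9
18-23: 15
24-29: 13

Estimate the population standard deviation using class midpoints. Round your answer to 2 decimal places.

Midpoints: 2.5, 8.5, 14.5, 20.5, 26.5
n = 56, Σfm = 896, mean = 16.0000
Σfm² = 18170
Σf(m − x̄)² = Σfm² − (Σfm)²/n = 18170 − 896²/56 = 3834.0000
Population variance = 3834.0000 / 56 = 68.4643
Standard deviation = √68.4643 = 8.2743

8.27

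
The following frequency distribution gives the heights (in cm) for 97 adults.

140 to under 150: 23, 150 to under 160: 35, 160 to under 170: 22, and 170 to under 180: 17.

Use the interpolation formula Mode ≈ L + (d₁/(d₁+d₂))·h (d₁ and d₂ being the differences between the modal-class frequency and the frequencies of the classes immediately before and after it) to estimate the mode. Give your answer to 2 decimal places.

154.80

Modal class: 150 to under 160 (highest frequency 35).
d₁ = 35 − 23 = 12, d₂ = 35 − 22 = 13
Mode ≈ 150 + (12/(12+13)) × 10 = 150 + 4.8000 = 154.8000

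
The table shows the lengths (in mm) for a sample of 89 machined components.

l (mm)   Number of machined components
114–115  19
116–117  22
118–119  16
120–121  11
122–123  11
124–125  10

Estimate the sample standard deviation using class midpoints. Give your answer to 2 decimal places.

3.32

Midpoints: 114.5, 116.5, 118.5, 120.5, 122.5, 124.5
n = 89, Σfm = 10552.5, mean = 118.5674
Σfm² = 1252154.25
Σf(m − x̄)² = Σfm² − (Σfm)²/n = 1252154.25 − 10552.5²/89 = 971.5955
Sample variance = 971.5955 / 88 = 11.0409
Standard deviation = √11.0409 = 3.3228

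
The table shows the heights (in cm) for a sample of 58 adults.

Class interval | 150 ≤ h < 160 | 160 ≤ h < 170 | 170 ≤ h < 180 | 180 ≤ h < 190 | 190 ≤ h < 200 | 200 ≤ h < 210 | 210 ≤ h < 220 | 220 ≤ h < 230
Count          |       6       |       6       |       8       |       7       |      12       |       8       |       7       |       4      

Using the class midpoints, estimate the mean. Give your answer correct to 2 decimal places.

189.66

Midpoints: 155, 165, 175, 185, 195, 205, 215, 225
Σfm = 6×155 + 6×165 + 8×175 + 7×185 + 12×195 + 8×205 + 7×215 + 4×225 = 11000
n = Σf = 58
Mean = 11000 / 58 = 189.6552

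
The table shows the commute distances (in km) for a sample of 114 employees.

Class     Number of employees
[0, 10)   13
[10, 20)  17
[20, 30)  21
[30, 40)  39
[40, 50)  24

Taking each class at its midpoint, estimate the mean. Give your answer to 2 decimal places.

Midpoints: 5, 15, 25, 35, 45
Σfm = 13×5 + 17×15 + 21×25 + 39×35 + 24×45 = 3290
n = Σf = 114
Mean = 3290 / 114 = 28.8596

28.86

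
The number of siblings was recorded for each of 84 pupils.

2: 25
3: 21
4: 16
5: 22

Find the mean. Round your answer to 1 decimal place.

3.4

Values: 2, 3, 4, 5
Σfx = 25×2 + 21×3 + 16×4 + 22×5 = 287
n = Σf = 84
Mean = 287 / 84 = 3.4167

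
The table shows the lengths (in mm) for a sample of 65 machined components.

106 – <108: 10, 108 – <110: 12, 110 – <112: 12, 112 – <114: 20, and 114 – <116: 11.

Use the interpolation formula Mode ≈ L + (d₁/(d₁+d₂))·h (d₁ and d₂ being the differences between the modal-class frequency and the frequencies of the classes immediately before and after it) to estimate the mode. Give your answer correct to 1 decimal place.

112.9

Modal class: 112 – <114 (highest frequency 20).
d₁ = 20 − 12 = 8, d₂ = 20 − 11 = 9
Mode ≈ 112 + (8/(8+9)) × 2 = 112 + 0.9412 = 112.9412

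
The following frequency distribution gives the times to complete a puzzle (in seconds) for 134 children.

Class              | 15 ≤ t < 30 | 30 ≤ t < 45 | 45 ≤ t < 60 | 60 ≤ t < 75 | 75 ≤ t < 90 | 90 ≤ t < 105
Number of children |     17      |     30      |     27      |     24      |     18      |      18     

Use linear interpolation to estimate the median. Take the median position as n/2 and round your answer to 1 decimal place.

56.1

Cumulative frequencies: 17, 47, 74, 98, 116, 134
n = 134; position = n/2 = 67.
This falls in the class 45 ≤ t < 60: L = 45, F = 47, f = 27, h = 15.
Median ≈ 45 + ((67 − 47) / 27) × 15 = 56.1111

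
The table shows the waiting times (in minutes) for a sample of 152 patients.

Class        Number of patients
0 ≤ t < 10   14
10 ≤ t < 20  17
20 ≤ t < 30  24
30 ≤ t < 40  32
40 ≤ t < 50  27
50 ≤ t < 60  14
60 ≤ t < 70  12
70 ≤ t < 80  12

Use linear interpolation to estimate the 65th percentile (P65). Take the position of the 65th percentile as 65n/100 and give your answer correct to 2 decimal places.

Cumulative frequencies: 14, 31, 55, 87, 114, 128, 140, 152
n = 152; position = 65n/100 = 98.8.
This falls in the class 40 ≤ t < 50: L = 40, F = 87, f = 27, h = 10.
65th percentile ≈ 40 + ((98.8 − 87) / 27) × 10 = 44.3704

44.37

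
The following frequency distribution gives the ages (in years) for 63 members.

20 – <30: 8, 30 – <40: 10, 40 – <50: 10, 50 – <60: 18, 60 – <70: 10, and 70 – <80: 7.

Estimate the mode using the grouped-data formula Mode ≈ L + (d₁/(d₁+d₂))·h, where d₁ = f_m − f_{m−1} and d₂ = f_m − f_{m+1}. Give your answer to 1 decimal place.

Modal class: 50 – <60 (highest frequency 18).
d₁ = 18 − 10 = 8, d₂ = 18 − 10 = 8
Mode ≈ 50 + (8/(8+8)) × 10 = 50 + 5.0000 = 55.0000

55.0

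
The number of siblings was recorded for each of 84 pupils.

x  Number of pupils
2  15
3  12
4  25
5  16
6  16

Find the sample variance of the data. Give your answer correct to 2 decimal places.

Values: 2, 3, 4, 5, 6
n = 84, Σfx = 342, mean = 4.0714
Σfx² = 1544
Σf(x − x̄)² = Σfx² − (Σfx)²/n = 1544 − 342²/84 = 151.5714
Sample variance = 151.5714 / 83 = 1.8262

1.83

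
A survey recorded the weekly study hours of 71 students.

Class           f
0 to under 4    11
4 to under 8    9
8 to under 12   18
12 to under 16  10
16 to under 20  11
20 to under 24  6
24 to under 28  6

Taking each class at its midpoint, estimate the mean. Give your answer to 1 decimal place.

12.4

Midpoints: 2, 6, 10, 14, 18, 22, 26
Σfm = 11×2 + 9×6 + 18×10 + 10×14 + 11×18 + 6×22 + 6×26 = 882
n = Σf = 71
Mean = 882 / 71 = 12.4225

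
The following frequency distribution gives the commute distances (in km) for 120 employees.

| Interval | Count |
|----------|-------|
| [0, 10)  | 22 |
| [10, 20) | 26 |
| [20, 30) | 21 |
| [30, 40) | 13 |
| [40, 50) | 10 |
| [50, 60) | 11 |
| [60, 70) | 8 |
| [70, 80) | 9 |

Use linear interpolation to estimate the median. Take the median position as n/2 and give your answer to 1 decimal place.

Cumulative frequencies: 22, 48, 69, 82, 92, 103, 111, 120
n = 120; position = n/2 = 60.
This falls in the class [20, 30): L = 20, F = 48, f = 21, h = 10.
Median ≈ 20 + ((60 − 48) / 21) × 10 = 25.7143

25.7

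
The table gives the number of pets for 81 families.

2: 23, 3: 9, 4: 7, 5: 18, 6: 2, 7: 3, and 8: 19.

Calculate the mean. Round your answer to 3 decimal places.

4.642

Values: 2, 3, 4, 5, 6, 7, 8
Σfx = 23×2 + 9×3 + 7×4 + 18×5 + 2×6 + 3×7 + 19×8 = 376
n = Σf = 81
Mean = 376 / 81 = 4.6420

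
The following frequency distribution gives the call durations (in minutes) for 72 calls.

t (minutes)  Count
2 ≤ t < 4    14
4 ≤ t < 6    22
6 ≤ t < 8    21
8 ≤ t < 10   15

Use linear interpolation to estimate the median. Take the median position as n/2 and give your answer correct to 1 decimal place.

Cumulative frequencies: 14, 36, 57, 72
n = 72; position = n/2 = 36.
This falls in the class 4 ≤ t < 6: L = 4, F = 14, f = 22, h = 2.
Median ≈ 4 + ((36 − 14) / 22) × 2 = 6.0000

6.0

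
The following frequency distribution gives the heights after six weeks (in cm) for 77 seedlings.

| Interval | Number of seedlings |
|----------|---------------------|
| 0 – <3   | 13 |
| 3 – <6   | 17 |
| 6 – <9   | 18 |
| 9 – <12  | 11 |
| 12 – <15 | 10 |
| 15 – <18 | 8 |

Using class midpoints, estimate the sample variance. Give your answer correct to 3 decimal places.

Midpoints: 1.5, 4.5, 7.5, 10.5, 13.5, 16.5
n = 77, Σfm = 613.5, mean = 7.9675
Σfm² = 6599.25
Σf(m − x̄)² = Σfm² − (Σfm)²/n = 6599.25 − 613.5²/77 = 1711.1688
Sample variance = 1711.1688 / 76 = 22.5154

22.515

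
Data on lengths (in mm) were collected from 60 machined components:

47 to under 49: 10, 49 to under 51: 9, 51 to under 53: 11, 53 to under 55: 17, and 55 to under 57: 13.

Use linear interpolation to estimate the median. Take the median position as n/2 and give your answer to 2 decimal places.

53.00

Cumulative frequencies: 10, 19, 30, 47, 60
n = 60; position = n/2 = 30.
This falls in the class 51 to under 53: L = 51, F = 19, f = 11, h = 2.
Median ≈ 51 + ((30 − 19) / 11) × 2 = 53.0000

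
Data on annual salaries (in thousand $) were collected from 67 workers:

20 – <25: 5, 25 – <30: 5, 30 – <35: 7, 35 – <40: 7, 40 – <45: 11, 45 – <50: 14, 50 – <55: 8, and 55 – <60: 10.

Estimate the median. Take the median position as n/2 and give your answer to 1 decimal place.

44.3

Cumulative frequencies: 5, 10, 17, 24, 35, 49, 57, 67
n = 67; position = n/2 = 33.5.
This falls in the class 40 – <45: L = 40, F = 24, f = 11, h = 5.
Median ≈ 40 + ((33.5 − 24) / 11) × 5 = 44.3182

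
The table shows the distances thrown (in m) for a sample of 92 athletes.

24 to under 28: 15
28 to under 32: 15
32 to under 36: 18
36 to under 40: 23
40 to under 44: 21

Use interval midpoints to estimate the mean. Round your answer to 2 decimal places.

34.87

Midpoints: 26, 30, 34, 38, 42
Σfm = 15×26 + 15×30 + 18×34 + 23×38 + 21×42 = 3208
n = Σf = 92
Mean = 3208 / 92 = 34.8696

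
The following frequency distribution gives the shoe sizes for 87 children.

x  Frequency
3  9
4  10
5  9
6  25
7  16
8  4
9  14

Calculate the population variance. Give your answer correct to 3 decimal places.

Values: 3, 4, 5, 6, 7, 8, 9
n = 87, Σfx = 532, mean = 6.1149
Σfx² = 3540
Σf(x − x̄)² = Σfx² − (Σfx)²/n = 3540 − 532²/87 = 286.8506
Population variance = 286.8506 / 87 = 3.2971

3.297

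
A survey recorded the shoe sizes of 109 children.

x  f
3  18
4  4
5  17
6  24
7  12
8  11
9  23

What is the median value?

6

Cumulative frequencies: 18, 22, 39, 63, 75, 86, 109
n = 109, so the median is the value in position (n+1)/2 = 55.
Position 55 falls at value 6.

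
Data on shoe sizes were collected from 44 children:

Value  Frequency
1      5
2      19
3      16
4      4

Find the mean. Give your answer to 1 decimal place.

2.4

Values: 1, 2, 3, 4
Σfx = 5×1 + 19×2 + 16×3 + 4×4 = 107
n = Σf = 44
Mean = 107 / 44 = 2.4318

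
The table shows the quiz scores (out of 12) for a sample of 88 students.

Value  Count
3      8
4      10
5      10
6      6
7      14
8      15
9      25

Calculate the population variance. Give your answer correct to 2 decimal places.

4.24

Values: 3, 4, 5, 6, 7, 8, 9
n = 88, Σfx = 593, mean = 6.7386
Σfx² = 4369
Σf(x − x̄)² = Σfx² − (Σfx)²/n = 4369 − 593²/88 = 372.9886
Population variance = 372.9886 / 88 = 4.2385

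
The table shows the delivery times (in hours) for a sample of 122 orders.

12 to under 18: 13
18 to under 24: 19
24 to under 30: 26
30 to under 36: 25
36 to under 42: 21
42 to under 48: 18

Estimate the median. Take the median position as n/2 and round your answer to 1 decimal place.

Cumulative frequencies: 13, 32, 58, 83, 104, 122
n = 122; position = n/2 = 61.
This falls in the class 30 to under 36: L = 30, F = 58, f = 25, h = 6.
Median ≈ 30 + ((61 − 58) / 25) × 6 = 30.7200

30.7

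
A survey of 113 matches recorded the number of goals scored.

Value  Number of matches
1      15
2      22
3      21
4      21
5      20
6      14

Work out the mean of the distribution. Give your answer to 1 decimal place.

Values: 1, 2, 3, 4, 5, 6
Σfx = 15×1 + 22×2 + 21×3 + 21×4 + 20×5 + 14×6 = 390
n = Σf = 113
Mean = 390 / 113 = 3.4513

3.5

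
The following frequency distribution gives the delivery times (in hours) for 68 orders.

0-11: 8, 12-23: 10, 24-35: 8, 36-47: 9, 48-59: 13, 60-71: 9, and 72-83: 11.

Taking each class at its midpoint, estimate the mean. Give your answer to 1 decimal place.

Midpoints: 5.5, 17.5, 29.5, 41.5, 53.5, 65.5, 77.5
Σfm = 8×5.5 + 10×17.5 + 8×29.5 + 9×41.5 + 13×53.5 + 9×65.5 + 11×77.5 = 2966
n = Σf = 68
Mean = 2966 / 68 = 43.6176

43.6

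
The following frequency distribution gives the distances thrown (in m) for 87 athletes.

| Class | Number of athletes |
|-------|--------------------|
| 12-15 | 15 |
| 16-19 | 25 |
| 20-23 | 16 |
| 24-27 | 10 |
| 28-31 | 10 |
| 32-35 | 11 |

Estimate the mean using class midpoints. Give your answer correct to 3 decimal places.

Midpoints: 13.5, 17.5, 21.5, 25.5, 29.5, 33.5
Σfm = 15×13.5 + 25×17.5 + 16×21.5 + 10×25.5 + 10×29.5 + 11×33.5 = 1902.5
n = Σf = 87
Mean = 1902.5 / 87 = 21.8678

21.868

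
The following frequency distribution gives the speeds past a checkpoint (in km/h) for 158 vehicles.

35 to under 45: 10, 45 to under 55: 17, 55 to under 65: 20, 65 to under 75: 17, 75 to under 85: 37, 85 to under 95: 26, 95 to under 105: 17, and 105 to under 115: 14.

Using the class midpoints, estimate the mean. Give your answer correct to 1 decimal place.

Midpoints: 40, 50, 60, 70, 80, 90, 100, 110
Σfm = 10×40 + 17×50 + 20×60 + 17×70 + 37×80 + 26×90 + 17×100 + 14×110 = 12180
n = Σf = 158
Mean = 12180 / 158 = 77.0886

77.1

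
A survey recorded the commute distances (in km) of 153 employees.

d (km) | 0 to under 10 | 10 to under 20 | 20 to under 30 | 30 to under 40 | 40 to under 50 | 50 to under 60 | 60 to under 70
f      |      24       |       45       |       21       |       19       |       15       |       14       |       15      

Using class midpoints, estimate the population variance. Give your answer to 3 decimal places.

368.636

Midpoints: 5, 15, 25, 35, 45, 55, 65
n = 153, Σfm = 4405, mean = 28.7908
Σfm² = 183225
Σf(m − x̄)² = Σfm² − (Σfm)²/n = 183225 − 4405²/153 = 56401.3072
Population variance = 56401.3072 / 153 = 368.6360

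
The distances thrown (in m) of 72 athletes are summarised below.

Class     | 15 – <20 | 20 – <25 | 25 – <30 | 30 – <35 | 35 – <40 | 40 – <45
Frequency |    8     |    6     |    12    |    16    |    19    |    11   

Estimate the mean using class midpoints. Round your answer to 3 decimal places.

32.014

Midpoints: 17.5, 22.5, 27.5, 32.5, 37.5, 42.5
Σfm = 8×17.5 + 6×22.5 + 12×27.5 + 16×32.5 + 19×37.5 + 11×42.5 = 2305
n = Σf = 72
Mean = 2305 / 72 = 32.0139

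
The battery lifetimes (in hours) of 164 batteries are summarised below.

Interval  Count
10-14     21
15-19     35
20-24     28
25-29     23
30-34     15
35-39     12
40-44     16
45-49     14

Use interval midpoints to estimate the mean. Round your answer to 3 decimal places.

Midpoints: 12, 17, 22, 27, 32, 37, 42, 47
Σfm = 21×12 + 35×17 + 28×22 + 23×27 + 15×32 + 12×37 + 16×42 + 14×47 = 4338
n = Σf = 164
Mean = 4338 / 164 = 26.4512

26.451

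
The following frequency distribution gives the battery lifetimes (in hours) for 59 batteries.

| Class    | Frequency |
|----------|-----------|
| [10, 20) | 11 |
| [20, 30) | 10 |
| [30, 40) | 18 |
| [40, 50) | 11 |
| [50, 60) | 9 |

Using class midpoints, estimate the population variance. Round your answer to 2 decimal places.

Midpoints: 15, 25, 35, 45, 55
n = 59, Σfm = 2035, mean = 34.4915
Σfm² = 80275
Σf(m − x̄)² = Σfm² − (Σfm)²/n = 80275 − 2035²/59 = 10084.7458
Population variance = 10084.7458 / 59 = 170.9279

170.93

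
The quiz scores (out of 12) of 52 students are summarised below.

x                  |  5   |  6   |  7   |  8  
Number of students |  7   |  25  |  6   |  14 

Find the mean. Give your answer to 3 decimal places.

6.519

Values: 5, 6, 7, 8
Σfx = 7×5 + 25×6 + 6×7 + 14×8 = 339
n = Σf = 52
Mean = 339 / 52 = 6.5192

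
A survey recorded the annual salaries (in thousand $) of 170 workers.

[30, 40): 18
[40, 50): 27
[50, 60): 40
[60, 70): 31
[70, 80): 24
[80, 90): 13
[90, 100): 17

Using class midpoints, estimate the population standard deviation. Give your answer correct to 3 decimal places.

Midpoints: 35, 45, 55, 65, 75, 85, 95
n = 170, Σfm = 10580, mean = 62.2353
Σfm² = 711050
Σf(m − x̄)² = Σfm² − (Σfm)²/n = 711050 − 10580²/170 = 52600.5882
Population variance = 52600.5882 / 170 = 309.4152
Standard deviation = √309.4152 = 17.5902

17.590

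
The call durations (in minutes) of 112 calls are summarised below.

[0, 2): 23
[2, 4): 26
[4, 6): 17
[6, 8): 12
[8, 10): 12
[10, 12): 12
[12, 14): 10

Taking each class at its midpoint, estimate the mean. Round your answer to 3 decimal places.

5.714

Midpoints: 1, 3, 5, 7, 9, 11, 13
Σfm = 23×1 + 26×3 + 17×5 + 12×7 + 12×9 + 12×11 + 10×13 = 640
n = Σf = 112
Mean = 640 / 112 = 5.7143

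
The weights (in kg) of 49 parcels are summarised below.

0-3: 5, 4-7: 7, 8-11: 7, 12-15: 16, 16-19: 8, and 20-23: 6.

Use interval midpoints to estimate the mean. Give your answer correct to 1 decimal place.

Midpoints: 1.5, 5.5, 9.5, 13.5, 17.5, 21.5
Σfm = 5×1.5 + 7×5.5 + 7×9.5 + 16×13.5 + 8×17.5 + 6×21.5 = 597.5
n = Σf = 49
Mean = 597.5 / 49 = 12.1939

12.2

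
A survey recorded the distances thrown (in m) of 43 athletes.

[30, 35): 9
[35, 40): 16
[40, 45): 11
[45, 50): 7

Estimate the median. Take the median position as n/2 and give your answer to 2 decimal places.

Cumulative frequencies: 9, 25, 36, 43
n = 43; position = n/2 = 21.5.
This falls in the class [35, 40): L = 35, F = 9, f = 16, h = 5.
Median ≈ 35 + ((21.5 − 9) / 16) × 5 = 38.9062

38.91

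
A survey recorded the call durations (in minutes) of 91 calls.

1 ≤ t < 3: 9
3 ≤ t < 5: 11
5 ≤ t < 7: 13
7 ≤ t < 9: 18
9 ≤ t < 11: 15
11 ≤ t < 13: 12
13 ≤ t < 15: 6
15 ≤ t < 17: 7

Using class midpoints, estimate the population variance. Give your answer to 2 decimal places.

Midpoints: 2, 4, 6, 8, 10, 12, 14, 16
n = 91, Σfm = 774, mean = 8.5055
Σfm² = 8028
Σf(m − x̄)² = Σfm² − (Σfm)²/n = 8028 − 774²/91 = 1444.7473
Population variance = 1444.7473 / 91 = 15.8763

15.88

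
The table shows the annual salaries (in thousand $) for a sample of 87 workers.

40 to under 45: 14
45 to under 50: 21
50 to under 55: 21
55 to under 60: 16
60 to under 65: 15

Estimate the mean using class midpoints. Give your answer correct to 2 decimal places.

Midpoints: 42.5, 47.5, 52.5, 57.5, 62.5
Σfm = 14×42.5 + 21×47.5 + 21×52.5 + 16×57.5 + 15×62.5 = 4552.5
n = Σf = 87
Mean = 4552.5 / 87 = 52.3276

52.33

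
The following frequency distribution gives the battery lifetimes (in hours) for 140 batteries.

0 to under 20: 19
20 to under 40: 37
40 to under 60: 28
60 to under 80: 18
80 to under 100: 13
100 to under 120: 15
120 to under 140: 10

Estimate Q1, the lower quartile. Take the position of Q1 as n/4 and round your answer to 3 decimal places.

28.649

Cumulative frequencies: 19, 56, 84, 102, 115, 130, 140
n = 140; position = n/4 = 35.
This falls in the class 20 to under 40: L = 20, F = 19, f = 37, h = 20.
Lower quartile ≈ 20 + ((35 − 19) / 37) × 20 = 28.6486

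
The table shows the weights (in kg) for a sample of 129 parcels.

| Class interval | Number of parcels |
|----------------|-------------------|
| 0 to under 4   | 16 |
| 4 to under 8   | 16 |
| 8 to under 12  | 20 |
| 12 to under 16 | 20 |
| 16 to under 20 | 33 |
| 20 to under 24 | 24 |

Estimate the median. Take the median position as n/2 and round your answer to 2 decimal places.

Cumulative frequencies: 16, 32, 52, 72, 105, 129
n = 129; position = n/2 = 64.5.
This falls in the class 12 to under 16: L = 12, F = 52, f = 20, h = 4.
Median ≈ 12 + ((64.5 − 52) / 20) × 4 = 14.5000

14.50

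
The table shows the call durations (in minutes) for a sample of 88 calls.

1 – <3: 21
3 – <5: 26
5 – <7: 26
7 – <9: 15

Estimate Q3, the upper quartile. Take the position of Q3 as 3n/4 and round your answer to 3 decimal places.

6.462

Cumulative frequencies: 21, 47, 73, 88
n = 88; position = 3n/4 = 66.
This falls in the class 5 – <7: L = 5, F = 47, f = 26, h = 2.
Upper quartile ≈ 5 + ((66 − 47) / 26) × 2 = 6.4615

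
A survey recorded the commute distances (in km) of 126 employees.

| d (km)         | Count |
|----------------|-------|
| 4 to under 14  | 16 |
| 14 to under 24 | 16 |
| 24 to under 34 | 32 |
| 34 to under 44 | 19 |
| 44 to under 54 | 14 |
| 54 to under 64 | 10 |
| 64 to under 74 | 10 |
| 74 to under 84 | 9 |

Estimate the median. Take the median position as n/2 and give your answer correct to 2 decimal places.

Cumulative frequencies: 16, 32, 64, 83, 97, 107, 117, 126
n = 126; position = n/2 = 63.
This falls in the class 24 to under 34: L = 24, F = 32, f = 32, h = 10.
Median ≈ 24 + ((63 − 32) / 32) × 10 = 33.6875

33.69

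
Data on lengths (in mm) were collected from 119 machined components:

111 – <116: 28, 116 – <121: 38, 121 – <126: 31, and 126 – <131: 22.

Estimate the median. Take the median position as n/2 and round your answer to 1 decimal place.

Cumulative frequencies: 28, 66, 97, 119
n = 119; position = n/2 = 59.5.
This falls in the class 116 – <121: L = 116, F = 28, f = 38, h = 5.
Median ≈ 116 + ((59.5 − 28) / 38) × 5 = 120.1447

120.1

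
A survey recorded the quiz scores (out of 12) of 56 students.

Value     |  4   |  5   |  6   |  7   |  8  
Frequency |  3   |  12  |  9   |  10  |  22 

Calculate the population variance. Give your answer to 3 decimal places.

Values: 4, 5, 6, 7, 8
n = 56, Σfx = 372, mean = 6.6429
Σfx² = 2570
Σf(x − x̄)² = Σfx² − (Σfx)²/n = 2570 − 372²/56 = 98.8571
Population variance = 98.8571 / 56 = 1.7653

1.765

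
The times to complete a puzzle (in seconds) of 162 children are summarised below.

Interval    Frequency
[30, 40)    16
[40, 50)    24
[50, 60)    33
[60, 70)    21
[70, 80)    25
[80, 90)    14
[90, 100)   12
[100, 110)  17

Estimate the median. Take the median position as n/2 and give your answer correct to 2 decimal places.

Cumulative frequencies: 16, 40, 73, 94, 119, 133, 145, 162
n = 162; position = n/2 = 81.
This falls in the class [60, 70): L = 60, F = 73, f = 21, h = 10.
Median ≈ 60 + ((81 − 73) / 21) × 10 = 63.8095

63.81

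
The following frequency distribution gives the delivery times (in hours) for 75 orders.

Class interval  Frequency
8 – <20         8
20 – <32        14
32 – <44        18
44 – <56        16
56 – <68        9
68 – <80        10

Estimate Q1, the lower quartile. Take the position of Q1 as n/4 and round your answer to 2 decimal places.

Cumulative frequencies: 8, 22, 40, 56, 65, 75
n = 75; position = n/4 = 18.75.
This falls in the class 20 – <32: L = 20, F = 8, f = 14, h = 12.
Lower quartile ≈ 20 + ((18.75 − 8) / 14) × 12 = 29.2143

29.21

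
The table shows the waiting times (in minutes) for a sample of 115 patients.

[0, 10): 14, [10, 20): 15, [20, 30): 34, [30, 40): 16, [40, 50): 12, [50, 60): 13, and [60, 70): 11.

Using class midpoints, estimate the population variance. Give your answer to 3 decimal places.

323.781

Midpoints: 5, 15, 25, 35, 45, 55, 65
n = 115, Σfm = 3675, mean = 31.9565
Σfm² = 154675
Σf(m − x̄)² = Σfm² − (Σfm)²/n = 154675 − 3675²/115 = 37234.7826
Population variance = 37234.7826 / 115 = 323.7807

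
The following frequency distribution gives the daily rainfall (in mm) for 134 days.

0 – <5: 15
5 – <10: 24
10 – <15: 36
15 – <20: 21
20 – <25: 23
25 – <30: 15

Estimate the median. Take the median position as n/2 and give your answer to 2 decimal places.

13.89

Cumulative frequencies: 15, 39, 75, 96, 119, 134
n = 134; position = n/2 = 67.
This falls in the class 10 – <15: L = 10, F = 39, f = 36, h = 5.
Median ≈ 10 + ((67 − 39) / 36) × 5 = 13.8889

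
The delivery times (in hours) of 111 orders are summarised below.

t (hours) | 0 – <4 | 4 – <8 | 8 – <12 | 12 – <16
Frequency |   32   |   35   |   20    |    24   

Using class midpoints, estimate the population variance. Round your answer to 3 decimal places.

Midpoints: 2, 6, 10, 14
n = 111, Σfm = 810, mean = 7.2973
Σfm² = 8092
Σf(m − x̄)² = Σfm² − (Σfm)²/n = 8092 − 810²/111 = 2181.1892
Population variance = 2181.1892 / 111 = 19.6504

19.650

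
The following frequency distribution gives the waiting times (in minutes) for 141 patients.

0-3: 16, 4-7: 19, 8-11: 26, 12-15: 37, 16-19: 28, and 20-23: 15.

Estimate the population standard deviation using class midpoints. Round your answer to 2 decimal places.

5.96

Midpoints: 1.5, 5.5, 9.5, 13.5, 17.5, 21.5
n = 141, Σfm = 1687.5, mean = 11.9681
Σfm² = 25209.25
Σf(m − x̄)² = Σfm² − (Σfm)²/n = 25209.25 − 1687.5²/141 = 5013.1064
Population variance = 5013.1064 / 141 = 35.5539
Standard deviation = √35.5539 = 5.9627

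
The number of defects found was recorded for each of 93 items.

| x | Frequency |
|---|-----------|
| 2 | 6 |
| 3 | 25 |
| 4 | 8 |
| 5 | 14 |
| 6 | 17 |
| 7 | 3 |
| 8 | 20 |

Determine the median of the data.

5

Cumulative frequencies: 6, 31, 39, 53, 70, 73, 93
n = 93, so the median is the value in position (n+1)/2 = 47.
Position 47 falls at value 5.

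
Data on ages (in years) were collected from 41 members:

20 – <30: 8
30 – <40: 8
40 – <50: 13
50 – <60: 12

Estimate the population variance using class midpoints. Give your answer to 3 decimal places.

Midpoints: 25, 35, 45, 55
n = 41, Σfm = 1725, mean = 42.0732
Σfm² = 77425
Σf(m − x̄)² = Σfm² − (Σfm)²/n = 77425 − 1725²/41 = 4848.7805
Population variance = 4848.7805 / 41 = 118.2629

118.263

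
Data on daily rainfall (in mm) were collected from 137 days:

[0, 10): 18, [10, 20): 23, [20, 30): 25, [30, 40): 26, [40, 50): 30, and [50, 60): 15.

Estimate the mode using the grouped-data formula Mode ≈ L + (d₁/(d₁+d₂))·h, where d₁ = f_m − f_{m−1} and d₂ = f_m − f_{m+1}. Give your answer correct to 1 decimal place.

Modal class: [40, 50) (highest frequency 30).
d₁ = 30 − 26 = 4, d₂ = 30 − 15 = 15
Mode ≈ 40 + (4/(4+15)) × 10 = 40 + 2.1053 = 42.1053

42.1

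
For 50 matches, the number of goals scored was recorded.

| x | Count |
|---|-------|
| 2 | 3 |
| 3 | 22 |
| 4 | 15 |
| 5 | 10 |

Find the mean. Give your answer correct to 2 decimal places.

3.64

Values: 2, 3, 4, 5
Σfx = 3×2 + 22×3 + 15×4 + 10×5 = 182
n = Σf = 50
Mean = 182 / 50 = 3.6400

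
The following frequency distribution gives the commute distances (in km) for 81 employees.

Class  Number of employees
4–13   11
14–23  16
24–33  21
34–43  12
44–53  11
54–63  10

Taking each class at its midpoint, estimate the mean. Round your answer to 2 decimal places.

Midpoints: 8.5, 18.5, 28.5, 38.5, 48.5, 58.5
Σfm = 11×8.5 + 16×18.5 + 21×28.5 + 12×38.5 + 11×48.5 + 10×58.5 = 2568.5
n = Σf = 81
Mean = 2568.5 / 81 = 31.7099

31.71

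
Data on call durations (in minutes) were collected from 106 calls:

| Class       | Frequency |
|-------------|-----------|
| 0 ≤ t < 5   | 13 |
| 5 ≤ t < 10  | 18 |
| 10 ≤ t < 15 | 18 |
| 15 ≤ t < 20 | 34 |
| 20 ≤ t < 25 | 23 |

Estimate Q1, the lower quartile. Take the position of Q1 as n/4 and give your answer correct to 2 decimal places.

8.75

Cumulative frequencies: 13, 31, 49, 83, 106
n = 106; position = n/4 = 26.5.
This falls in the class 5 ≤ t < 10: L = 5, F = 13, f = 18, h = 5.
Lower quartile ≈ 5 + ((26.5 − 13) / 18) × 5 = 8.7500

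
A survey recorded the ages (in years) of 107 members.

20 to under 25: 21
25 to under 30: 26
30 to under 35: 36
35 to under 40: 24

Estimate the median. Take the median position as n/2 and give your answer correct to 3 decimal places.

Cumulative frequencies: 21, 47, 83, 107
n = 107; position = n/2 = 53.5.
This falls in the class 30 to under 35: L = 30, F = 47, f = 36, h = 5.
Median ≈ 30 + ((53.5 − 47) / 36) × 5 = 30.9028

30.903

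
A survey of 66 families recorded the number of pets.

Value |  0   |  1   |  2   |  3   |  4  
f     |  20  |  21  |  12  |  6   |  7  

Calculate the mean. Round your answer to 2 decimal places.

1.38

Values: 0, 1, 2, 3, 4
Σfx = 20×0 + 21×1 + 12×2 + 6×3 + 7×4 = 91
n = Σf = 66
Mean = 91 / 66 = 1.3788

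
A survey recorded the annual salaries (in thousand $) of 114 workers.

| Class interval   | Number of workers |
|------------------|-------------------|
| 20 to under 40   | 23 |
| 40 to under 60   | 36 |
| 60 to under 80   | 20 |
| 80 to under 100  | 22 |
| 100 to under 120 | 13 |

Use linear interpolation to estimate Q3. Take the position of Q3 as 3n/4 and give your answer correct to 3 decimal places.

85.909

Cumulative frequencies: 23, 59, 79, 101, 114
n = 114; position = 3n/4 = 85.5.
This falls in the class 80 to under 100: L = 80, F = 79, f = 22, h = 20.
Upper quartile ≈ 80 + ((85.5 − 79) / 22) × 20 = 85.9091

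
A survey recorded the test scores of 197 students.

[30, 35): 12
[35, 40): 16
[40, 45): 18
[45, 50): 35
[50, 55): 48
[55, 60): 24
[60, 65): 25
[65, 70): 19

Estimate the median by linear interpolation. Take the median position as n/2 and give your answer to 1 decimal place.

51.8

Cumulative frequencies: 12, 28, 46, 81, 129, 153, 178, 197
n = 197; position = n/2 = 98.5.
This falls in the class [50, 55): L = 50, F = 81, f = 48, h = 5.
Median ≈ 50 + ((98.5 − 81) / 48) × 5 = 51.8229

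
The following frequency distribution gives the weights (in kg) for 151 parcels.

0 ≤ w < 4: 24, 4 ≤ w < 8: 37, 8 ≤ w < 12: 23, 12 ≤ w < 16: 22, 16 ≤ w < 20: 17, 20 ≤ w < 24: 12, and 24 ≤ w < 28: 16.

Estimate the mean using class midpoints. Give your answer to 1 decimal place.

11.9

Midpoints: 2, 6, 10, 14, 18, 22, 26
Σfm = 24×2 + 37×6 + 23×10 + 22×14 + 17×18 + 12×22 + 16×26 = 1794
n = Σf = 151
Mean = 1794 / 151 = 11.8808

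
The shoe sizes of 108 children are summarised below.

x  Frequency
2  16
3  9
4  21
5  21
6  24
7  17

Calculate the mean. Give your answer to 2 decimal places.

Values: 2, 3, 4, 5, 6, 7
Σfx = 16×2 + 9×3 + 21×4 + 21×5 + 24×6 + 17×7 = 511
n = Σf = 108
Mean = 511 / 108 = 4.7315

4.73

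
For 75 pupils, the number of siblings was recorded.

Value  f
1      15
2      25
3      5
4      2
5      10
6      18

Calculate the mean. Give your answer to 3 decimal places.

3.280

Values: 1, 2, 3, 4, 5, 6
Σfx = 15×1 + 25×2 + 5×3 + 2×4 + 10×5 + 18×6 = 246
n = Σf = 75
Mean = 246 / 75 = 3.2800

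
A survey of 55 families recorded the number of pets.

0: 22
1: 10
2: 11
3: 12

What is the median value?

Cumulative frequencies: 22, 32, 43, 55
n = 55, so the median is the value in position (n+1)/2 = 28.
Position 28 falls at value 1.

1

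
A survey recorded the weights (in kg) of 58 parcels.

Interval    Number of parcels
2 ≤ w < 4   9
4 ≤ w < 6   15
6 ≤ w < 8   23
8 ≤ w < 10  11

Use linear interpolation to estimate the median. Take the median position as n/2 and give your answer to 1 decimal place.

6.4

Cumulative frequencies: 9, 24, 47, 58
n = 58; position = n/2 = 29.
This falls in the class 6 ≤ w < 8: L = 6, F = 24, f = 23, h = 2.
Median ≈ 6 + ((29 − 24) / 23) × 2 = 6.4348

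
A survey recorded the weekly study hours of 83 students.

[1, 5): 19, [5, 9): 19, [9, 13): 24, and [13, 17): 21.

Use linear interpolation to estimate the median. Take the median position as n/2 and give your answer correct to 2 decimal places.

Cumulative frequencies: 19, 38, 62, 83
n = 83; position = n/2 = 41.5.
This falls in the class [9, 13): L = 9, F = 38, f = 24, h = 4.
Median ≈ 9 + ((41.5 − 38) / 24) × 4 = 9.5833

9.58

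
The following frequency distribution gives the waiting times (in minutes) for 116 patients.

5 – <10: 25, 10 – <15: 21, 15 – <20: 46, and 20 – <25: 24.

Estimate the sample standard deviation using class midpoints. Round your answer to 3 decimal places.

5.233

Midpoints: 7.5, 12.5, 17.5, 22.5
n = 116, Σfm = 1795, mean = 15.4741
Σfm² = 30925
Σf(m − x̄)² = Σfm² − (Σfm)²/n = 30925 − 1795²/116 = 3148.9224
Sample variance = 3148.9224 / 115 = 27.3819
Standard deviation = √27.3819 = 5.2328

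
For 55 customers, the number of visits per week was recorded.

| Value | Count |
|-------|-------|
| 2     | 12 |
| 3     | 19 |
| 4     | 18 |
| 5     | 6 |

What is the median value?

3

Cumulative frequencies: 12, 31, 49, 55
n = 55, so the median is the value in position (n+1)/2 = 28.
Position 28 falls at value 3.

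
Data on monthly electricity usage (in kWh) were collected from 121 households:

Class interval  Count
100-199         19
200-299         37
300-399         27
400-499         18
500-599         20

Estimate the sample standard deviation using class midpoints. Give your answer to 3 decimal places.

Midpoints: 149.5, 249.5, 349.5, 449.5, 549.5
n = 121, Σfm = 40589.5, mean = 335.4504
Σfm² = 15701880.25
Σf(m − x̄)² = Σfm² − (Σfm)²/n = 15701880.25 − 40589.5²/121 = 2086115.7025
Sample variance = 2086115.7025 / 120 = 17384.2975
Standard deviation = √17384.2975 = 131.8495

131.850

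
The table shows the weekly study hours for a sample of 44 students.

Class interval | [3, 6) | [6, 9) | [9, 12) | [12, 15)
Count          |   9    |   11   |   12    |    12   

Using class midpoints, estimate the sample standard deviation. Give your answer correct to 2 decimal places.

Midpoints: 4.5, 7.5, 10.5, 13.5
n = 44, Σfm = 411, mean = 9.3409
Σfm² = 4311
Σf(m − x̄)² = Σfm² − (Σfm)²/n = 4311 − 411²/44 = 471.8864
Sample variance = 471.8864 / 43 = 10.9741
Standard deviation = √10.9741 = 3.3127

3.31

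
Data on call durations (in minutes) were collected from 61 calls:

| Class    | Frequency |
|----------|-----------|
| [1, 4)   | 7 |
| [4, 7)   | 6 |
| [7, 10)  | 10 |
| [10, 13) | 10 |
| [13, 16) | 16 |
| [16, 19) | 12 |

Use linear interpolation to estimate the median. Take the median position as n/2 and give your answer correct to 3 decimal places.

Cumulative frequencies: 7, 13, 23, 33, 49, 61
n = 61; position = n/2 = 30.5.
This falls in the class [10, 13): L = 10, F = 23, f = 10, h = 3.
Median ≈ 10 + ((30.5 − 23) / 10) × 3 = 12.2500

12.250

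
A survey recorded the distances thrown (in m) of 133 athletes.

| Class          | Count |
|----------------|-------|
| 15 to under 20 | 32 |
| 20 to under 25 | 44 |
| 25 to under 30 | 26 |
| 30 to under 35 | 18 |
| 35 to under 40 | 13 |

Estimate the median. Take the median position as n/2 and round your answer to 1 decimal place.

23.9

Cumulative frequencies: 32, 76, 102, 120, 133
n = 133; position = n/2 = 66.5.
This falls in the class 20 to under 25: L = 20, F = 32, f = 44, h = 5.
Median ≈ 20 + ((66.5 − 32) / 44) × 5 = 23.9205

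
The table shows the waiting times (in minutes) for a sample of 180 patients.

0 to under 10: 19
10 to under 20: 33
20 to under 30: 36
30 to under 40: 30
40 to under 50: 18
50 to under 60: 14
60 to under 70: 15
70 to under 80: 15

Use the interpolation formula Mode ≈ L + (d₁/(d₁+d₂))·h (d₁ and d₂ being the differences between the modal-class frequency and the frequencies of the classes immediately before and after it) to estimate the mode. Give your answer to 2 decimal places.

23.33

Modal class: 20 to under 30 (highest frequency 36).
d₁ = 36 − 33 = 3, d₂ = 36 − 30 = 6
Mode ≈ 20 + (3/(3+6)) × 10 = 20 + 3.3333 = 23.3333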